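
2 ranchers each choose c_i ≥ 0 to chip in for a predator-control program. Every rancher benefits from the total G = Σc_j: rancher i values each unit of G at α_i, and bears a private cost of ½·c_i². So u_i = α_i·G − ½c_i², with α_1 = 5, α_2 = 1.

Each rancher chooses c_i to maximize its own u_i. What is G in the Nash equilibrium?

6

Rancher i's FOC: ∂u_i/∂c_i = α_i − c_i = 0, so c_i* = α_i.
NE contributions = (5, 1); G = 6.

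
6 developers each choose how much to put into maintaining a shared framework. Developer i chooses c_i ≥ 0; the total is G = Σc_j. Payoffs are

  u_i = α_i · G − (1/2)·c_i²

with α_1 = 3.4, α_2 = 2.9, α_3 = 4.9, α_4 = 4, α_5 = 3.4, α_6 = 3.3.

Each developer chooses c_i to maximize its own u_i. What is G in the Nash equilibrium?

Developer i's FOC: ∂u_i/∂c_i = α_i − c_i = 0, so c_i* = α_i.
NE contributions = (3.4, 2.9, 4.9, 4, 3.4, 3.3); G = 21.9.

21.9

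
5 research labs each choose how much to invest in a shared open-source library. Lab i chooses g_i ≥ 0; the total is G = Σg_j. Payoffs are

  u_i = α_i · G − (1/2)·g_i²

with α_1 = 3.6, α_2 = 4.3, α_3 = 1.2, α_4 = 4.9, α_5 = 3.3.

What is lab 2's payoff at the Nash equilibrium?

65.145

Lab i's FOC: ∂u_i/∂g_i = α_i − g_i = 0, so g_i* = α_i.
NE contributions = (3.6, 4.3, 1.2, 4.9, 3.3); G = 17.3.
u_2 = α_2·G − ½·(g_2)² = 4.3·17.3 − ½·4.3² = 65.145.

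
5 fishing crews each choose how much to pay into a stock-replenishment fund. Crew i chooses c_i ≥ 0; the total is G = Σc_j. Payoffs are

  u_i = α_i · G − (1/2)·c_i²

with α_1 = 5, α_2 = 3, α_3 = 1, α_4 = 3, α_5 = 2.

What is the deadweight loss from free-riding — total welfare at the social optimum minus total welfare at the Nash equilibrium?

Crew i's FOC: ∂u_i/∂c_i = α_i − c_i = 0, so c_i* = α_i.
NE contributions = (5, 3, 1, 3, 2); G = 14.
W^NE = (Σα)·G − ½Σα_i² = 14² − ½·48 = 172.
Planner sets c_i = Σα_j = 14 for every i, so G^SO = 5·14 = 70.
W^SO = (Σα)·G^SO − ½·5·(Σα)² = (5/2)·14² = 490.
Deadweight loss = W^SO − W^NE = 318.

318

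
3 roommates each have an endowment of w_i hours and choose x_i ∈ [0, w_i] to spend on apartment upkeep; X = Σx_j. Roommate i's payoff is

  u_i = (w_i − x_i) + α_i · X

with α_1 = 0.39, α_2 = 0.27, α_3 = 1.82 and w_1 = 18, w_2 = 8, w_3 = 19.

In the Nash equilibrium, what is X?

∂u_i/∂x_i = α_i − 1, so roommate i contributes w_i if α_i > 1, else 0.
α_i > 1 for i ∈ {3}; NE contributions (0, 0, 19), X = 19.

19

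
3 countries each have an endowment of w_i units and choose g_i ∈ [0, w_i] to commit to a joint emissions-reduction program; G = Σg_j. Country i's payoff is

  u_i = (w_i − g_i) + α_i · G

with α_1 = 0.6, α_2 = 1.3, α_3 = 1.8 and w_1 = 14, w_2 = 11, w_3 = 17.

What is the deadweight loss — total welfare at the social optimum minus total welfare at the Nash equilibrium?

37.8

∂u_i/∂g_i = α_i − 1, so country i contributes w_i if α_i > 1, else 0.
α_i > 1 for i ∈ {2, 3}; NE contributions (0, 11, 17), G = 28.
W^NE = Σw_i − G^NE + (Σα_i)·G^NE = 42 + 2.7·28 = 117.6.
Planner: ∂(Σu_j)/∂g_i = Σα_j − 1 = 2.7 > 0, so everyone contributes w_i; G^SO = 42, W^SO = 42 + 2.7·42 = 155.4.
Deadweight loss = 37.8.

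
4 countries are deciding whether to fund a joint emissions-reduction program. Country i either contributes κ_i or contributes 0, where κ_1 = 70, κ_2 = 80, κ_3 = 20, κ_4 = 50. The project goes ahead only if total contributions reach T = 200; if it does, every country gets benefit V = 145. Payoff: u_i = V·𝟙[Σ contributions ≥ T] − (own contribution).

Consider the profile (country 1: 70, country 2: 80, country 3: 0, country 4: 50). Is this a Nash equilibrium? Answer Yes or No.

Total = 200 ≥ 200: provided.
Country 1 (pledges 70, payoff 75): dropping to 0 → total 130, payoff 0. No gain.
Country 2 (pledges 80, payoff 65): dropping to 0 → total 120, payoff 0. No gain.
Country 3 (pledges 0, payoff 145): pledging 20 → total 220, payoff 125. No gain.
Country 4 (pledges 50, payoff 95): dropping to 0 → total 150, payoff 0. No gain.

Yes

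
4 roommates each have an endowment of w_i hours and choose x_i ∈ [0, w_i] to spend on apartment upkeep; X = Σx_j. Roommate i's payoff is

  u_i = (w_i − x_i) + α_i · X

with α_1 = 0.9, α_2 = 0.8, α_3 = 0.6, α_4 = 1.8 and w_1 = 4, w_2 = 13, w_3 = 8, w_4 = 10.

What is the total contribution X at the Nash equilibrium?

∂u_i/∂x_i = α_i − 1, so roommate i contributes w_i if α_i > 1, else 0.
α_i > 1 for i ∈ {4}; NE contributions (0, 0, 0, 10), X = 10.

10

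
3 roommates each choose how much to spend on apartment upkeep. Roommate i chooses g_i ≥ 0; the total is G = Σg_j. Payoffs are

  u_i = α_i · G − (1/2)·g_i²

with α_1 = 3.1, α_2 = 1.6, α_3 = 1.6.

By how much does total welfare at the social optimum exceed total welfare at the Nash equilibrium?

Roommate i's FOC: ∂u_i/∂g_i = α_i − g_i = 0, so g_i* = α_i.
NE contributions = (3.1, 1.6, 1.6); G = 6.3.
W^NE = (Σα)·G − ½Σα_i² = 6.3² − ½·14.73 = 32.325.
Planner sets g_i = Σα_j = 6.3 for every i, so G^SO = 3·6.3 = 18.9.
W^SO = (Σα)·G^SO − ½·3·(Σα)² = (3/2)·6.3² = 59.535.
Deadweight loss = W^SO − W^NE = 27.21.

27.21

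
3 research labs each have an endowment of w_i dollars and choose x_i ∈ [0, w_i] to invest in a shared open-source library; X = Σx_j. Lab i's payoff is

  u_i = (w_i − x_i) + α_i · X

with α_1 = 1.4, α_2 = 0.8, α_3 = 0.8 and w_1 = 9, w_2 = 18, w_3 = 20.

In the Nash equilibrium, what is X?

∂u_i/∂x_i = α_i − 1, so lab i contributes w_i if α_i > 1, else 0.
α_i > 1 for i ∈ {1}; NE contributions (9, 0, 0), X = 9.

9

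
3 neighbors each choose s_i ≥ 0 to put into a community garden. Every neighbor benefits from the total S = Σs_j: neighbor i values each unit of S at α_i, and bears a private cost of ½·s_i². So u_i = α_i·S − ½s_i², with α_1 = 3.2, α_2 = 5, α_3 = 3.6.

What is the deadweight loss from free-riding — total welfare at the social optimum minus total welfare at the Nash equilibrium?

93.72

Neighbor i's FOC: ∂u_i/∂s_i = α_i − s_i = 0, so s_i* = α_i.
NE contributions = (3.2, 5, 3.6); S = 11.8.
W^NE = (Σα)·S − ½Σα_i² = 11.8² − ½·48.2 = 115.14.
Planner sets s_i = Σα_j = 11.8 for every i, so S^SO = 3·11.8 = 35.4.
W^SO = (Σα)·S^SO − ½·3·(Σα)² = (3/2)·11.8² = 208.86.
Deadweight loss = W^SO − W^NE = 93.72.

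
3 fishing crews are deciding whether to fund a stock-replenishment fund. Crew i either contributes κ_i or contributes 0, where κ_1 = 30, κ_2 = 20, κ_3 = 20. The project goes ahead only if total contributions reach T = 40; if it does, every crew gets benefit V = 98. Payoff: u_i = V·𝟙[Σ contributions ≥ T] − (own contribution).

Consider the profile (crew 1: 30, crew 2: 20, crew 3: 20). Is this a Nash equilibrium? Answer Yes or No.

Total = 70 ≥ 40: provided.
Crew 1 (pledges 30, payoff 68): dropping to 0 → total 40, payoff 98. Profitable deviation.

No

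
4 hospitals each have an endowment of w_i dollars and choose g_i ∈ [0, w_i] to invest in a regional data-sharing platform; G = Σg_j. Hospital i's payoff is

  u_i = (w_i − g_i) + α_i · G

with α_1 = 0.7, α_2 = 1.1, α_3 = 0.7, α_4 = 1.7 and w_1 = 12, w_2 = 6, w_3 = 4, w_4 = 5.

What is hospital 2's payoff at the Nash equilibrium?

12.1

∂u_i/∂g_i = α_i − 1, so hospital i contributes w_i if α_i > 1, else 0.
α_i > 1 for i ∈ {2, 4}; NE contributions (0, 6, 0, 5), G = 11.
u_2 = (6 − 6) + 1.1·11 = 12.1.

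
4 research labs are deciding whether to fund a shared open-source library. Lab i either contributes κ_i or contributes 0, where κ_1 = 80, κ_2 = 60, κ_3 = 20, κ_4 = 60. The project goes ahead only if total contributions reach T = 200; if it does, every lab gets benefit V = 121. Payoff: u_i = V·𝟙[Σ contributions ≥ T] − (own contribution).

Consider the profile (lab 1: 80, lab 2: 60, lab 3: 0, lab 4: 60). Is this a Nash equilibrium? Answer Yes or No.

Total = 200 ≥ 200: provided.
Lab 1 (pledges 80, payoff 41): dropping to 0 → total 120, payoff 0. No gain.
Lab 2 (pledges 60, payoff 61): dropping to 0 → total 140, payoff 0. No gain.
Lab 3 (pledges 0, payoff 121): pledging 20 → total 220, payoff 101. No gain.
Lab 4 (pledges 60, payoff 61): dropping to 0 → total 140, payoff 0. No gain.

Yes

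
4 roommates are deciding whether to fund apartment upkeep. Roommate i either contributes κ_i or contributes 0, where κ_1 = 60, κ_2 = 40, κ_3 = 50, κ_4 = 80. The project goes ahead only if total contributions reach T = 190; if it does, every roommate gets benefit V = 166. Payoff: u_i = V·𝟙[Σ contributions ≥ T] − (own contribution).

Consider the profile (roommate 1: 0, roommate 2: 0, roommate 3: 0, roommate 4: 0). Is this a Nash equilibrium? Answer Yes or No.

Yes

Total = 0 < 190: not provided.
Roommate 1 (pledges 0, payoff 0): pledging 60 → total 60, payoff -60. No gain.
Roommate 2 (pledges 0, payoff 0): pledging 40 → total 40, payoff -40. No gain.
Roommate 3 (pledges 0, payoff 0): pledging 50 → total 50, payoff -50. No gain.
Roommate 4 (pledges 0, payoff 0): pledging 80 → total 80, payoff -80. No gain.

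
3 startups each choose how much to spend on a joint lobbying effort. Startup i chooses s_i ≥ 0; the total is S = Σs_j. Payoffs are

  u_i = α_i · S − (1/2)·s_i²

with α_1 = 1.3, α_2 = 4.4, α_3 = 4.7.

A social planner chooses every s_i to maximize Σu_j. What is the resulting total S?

31.2

Planner FOC: ∂(Σu_j)/∂s_i = (Σα_j) − s_i = 0, so s_i^SO = Σα_j = 10.4 for every i; S^SO = 31.2.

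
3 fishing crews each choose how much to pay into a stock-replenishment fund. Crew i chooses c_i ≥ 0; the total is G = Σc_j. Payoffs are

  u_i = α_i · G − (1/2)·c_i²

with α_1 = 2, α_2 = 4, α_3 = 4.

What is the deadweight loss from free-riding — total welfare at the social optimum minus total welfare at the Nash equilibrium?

Crew i's FOC: ∂u_i/∂c_i = α_i − c_i = 0, so c_i* = α_i.
NE contributions = (2, 4, 4); G = 10.
W^NE = (Σα)·G − ½Σα_i² = 10² − ½·36 = 82.
Planner sets c_i = Σα_j = 10 for every i, so G^SO = 3·10 = 30.
W^SO = (Σα)·G^SO − ½·3·(Σα)² = (3/2)·10² = 150.
Deadweight loss = W^SO − W^NE = 68.

68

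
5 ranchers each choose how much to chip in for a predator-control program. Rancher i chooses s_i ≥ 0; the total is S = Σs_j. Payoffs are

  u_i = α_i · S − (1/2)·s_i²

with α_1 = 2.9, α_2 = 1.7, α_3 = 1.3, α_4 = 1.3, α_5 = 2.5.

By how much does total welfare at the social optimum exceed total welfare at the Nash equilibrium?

Rancher i's FOC: ∂u_i/∂s_i = α_i − s_i = 0, so s_i* = α_i.
NE contributions = (2.9, 1.7, 1.3, 1.3, 2.5); S = 9.7.
W^NE = (Σα)·S − ½Σα_i² = 9.7² − ½·20.93 = 83.625.
Planner sets s_i = Σα_j = 9.7 for every i, so S^SO = 5·9.7 = 48.5.
W^SO = (Σα)·S^SO − ½·5·(Σα)² = (5/2)·9.7² = 235.225.
Deadweight loss = W^SO − W^NE = 151.6.

151.6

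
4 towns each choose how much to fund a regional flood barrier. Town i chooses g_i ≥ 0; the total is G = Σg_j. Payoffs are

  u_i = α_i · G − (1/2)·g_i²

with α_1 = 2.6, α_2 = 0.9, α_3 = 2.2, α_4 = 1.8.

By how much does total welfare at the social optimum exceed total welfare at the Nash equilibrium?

64.075

Town i's FOC: ∂u_i/∂g_i = α_i − g_i = 0, so g_i* = α_i.
NE contributions = (2.6, 0.9, 2.2, 1.8); G = 7.5.
W^NE = (Σα)·G − ½Σα_i² = 7.5² − ½·15.65 = 48.425.
Planner sets g_i = Σα_j = 7.5 for every i, so G^SO = 4·7.5 = 30.
W^SO = (Σα)·G^SO − ½·4·(Σα)² = (4/2)·7.5² = 112.5.
Deadweight loss = W^SO − W^NE = 64.075.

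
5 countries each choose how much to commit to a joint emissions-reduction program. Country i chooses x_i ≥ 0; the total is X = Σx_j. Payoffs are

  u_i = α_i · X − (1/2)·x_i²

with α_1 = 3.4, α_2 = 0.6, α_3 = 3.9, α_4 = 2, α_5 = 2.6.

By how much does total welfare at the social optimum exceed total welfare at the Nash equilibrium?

253.32

Country i's FOC: ∂u_i/∂x_i = α_i − x_i = 0, so x_i* = α_i.
NE contributions = (3.4, 0.6, 3.9, 2, 2.6); X = 12.5.
W^NE = (Σα)·X − ½Σα_i² = 12.5² − ½·37.89 = 137.305.
Planner sets x_i = Σα_j = 12.5 for every i, so X^SO = 5·12.5 = 62.5.
W^SO = (Σα)·X^SO − ½·5·(Σα)² = (5/2)·12.5² = 390.625.
Deadweight loss = W^SO − W^NE = 253.32.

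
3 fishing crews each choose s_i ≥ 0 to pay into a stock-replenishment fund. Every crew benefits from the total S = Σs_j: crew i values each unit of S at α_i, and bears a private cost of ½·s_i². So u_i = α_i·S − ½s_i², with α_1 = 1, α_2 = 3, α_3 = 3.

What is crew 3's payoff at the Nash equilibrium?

Crew i's FOC: ∂u_i/∂s_i = α_i − s_i = 0, so s_i* = α_i.
NE contributions = (1, 3, 3); S = 7.
u_3 = α_3·S − ½·(s_3)² = 3·7 − ½·3² = 16.5.

16.5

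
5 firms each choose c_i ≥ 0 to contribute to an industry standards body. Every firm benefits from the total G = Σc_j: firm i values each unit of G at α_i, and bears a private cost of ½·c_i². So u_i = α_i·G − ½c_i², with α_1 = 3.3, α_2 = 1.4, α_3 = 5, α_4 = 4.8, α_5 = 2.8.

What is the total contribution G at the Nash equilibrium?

Firm i's FOC: ∂u_i/∂c_i = α_i − c_i = 0, so c_i* = α_i.
NE contributions = (3.3, 1.4, 5, 4.8, 2.8); G = 17.3.

17.3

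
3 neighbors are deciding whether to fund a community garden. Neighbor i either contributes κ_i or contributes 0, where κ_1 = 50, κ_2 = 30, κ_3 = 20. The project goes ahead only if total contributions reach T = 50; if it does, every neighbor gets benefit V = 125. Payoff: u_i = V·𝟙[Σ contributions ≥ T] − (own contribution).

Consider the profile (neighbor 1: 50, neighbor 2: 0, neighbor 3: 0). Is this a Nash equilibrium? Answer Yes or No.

Yes

Total = 50 ≥ 50: provided.
Neighbor 1 (pledges 50, payoff 75): dropping to 0 → total 0, payoff 0. No gain.
Neighbor 2 (pledges 0, payoff 125): pledging 30 → total 80, payoff 95. No gain.
Neighbor 3 (pledges 0, payoff 125): pledging 20 → total 70, payoff 105. No gain.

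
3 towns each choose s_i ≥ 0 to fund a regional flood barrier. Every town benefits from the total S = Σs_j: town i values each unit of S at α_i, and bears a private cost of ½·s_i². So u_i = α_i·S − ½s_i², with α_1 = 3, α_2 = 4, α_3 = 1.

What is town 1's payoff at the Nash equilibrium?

Town i's FOC: ∂u_i/∂s_i = α_i − s_i = 0, so s_i* = α_i.
NE contributions = (3, 4, 1); S = 8.
u_1 = α_1·S − ½·(s_1)² = 3·8 − ½·3² = 19.5.

19.5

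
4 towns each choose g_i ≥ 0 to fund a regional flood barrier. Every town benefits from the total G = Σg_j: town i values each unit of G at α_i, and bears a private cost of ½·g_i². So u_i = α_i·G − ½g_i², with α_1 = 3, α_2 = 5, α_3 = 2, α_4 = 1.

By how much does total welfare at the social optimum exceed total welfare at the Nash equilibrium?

Town i's FOC: ∂u_i/∂g_i = α_i − g_i = 0, so g_i* = α_i.
NE contributions = (3, 5, 2, 1); G = 11.
W^NE = (Σα)·G − ½Σα_i² = 11² − ½·39 = 101.5.
Planner sets g_i = Σα_j = 11 for every i, so G^SO = 4·11 = 44.
W^SO = (Σα)·G^SO − ½·4·(Σα)² = (4/2)·11² = 242.
Deadweight loss = W^SO − W^NE = 140.5.

140.5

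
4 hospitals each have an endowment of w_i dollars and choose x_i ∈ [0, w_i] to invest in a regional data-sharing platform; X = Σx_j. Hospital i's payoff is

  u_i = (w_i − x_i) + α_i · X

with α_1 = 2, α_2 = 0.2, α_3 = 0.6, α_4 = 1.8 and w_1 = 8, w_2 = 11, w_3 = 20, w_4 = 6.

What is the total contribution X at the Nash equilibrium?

∂u_i/∂x_i = α_i − 1, so hospital i contributes w_i if α_i > 1, else 0.
α_i > 1 for i ∈ {1, 4}; NE contributions (8, 0, 0, 6), X = 14.

14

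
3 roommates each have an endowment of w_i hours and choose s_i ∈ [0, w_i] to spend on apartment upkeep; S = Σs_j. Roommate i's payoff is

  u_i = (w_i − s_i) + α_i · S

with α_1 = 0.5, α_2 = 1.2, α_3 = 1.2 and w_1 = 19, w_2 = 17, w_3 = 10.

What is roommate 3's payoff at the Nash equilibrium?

∂u_i/∂s_i = α_i − 1, so roommate i contributes w_i if α_i > 1, else 0.
α_i > 1 for i ∈ {2, 3}; NE contributions (0, 17, 10), S = 27.
u_3 = (10 − 10) + 1.2·27 = 32.4.

32.4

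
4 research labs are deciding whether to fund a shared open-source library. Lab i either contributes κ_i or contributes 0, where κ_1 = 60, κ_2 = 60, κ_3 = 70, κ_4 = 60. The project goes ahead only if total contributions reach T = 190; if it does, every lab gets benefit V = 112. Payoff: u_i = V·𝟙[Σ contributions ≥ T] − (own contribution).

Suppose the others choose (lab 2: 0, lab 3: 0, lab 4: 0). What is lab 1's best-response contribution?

Others' total = 0. Even contributing 60 gives 60 < 190: no benefit either way.
Best response: 0.

0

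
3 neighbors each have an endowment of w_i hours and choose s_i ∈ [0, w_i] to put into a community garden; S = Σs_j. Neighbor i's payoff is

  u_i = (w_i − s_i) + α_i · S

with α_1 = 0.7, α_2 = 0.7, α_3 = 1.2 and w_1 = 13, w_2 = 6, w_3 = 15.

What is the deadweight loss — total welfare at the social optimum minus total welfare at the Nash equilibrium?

30.4

∂u_i/∂s_i = α_i − 1, so neighbor i contributes w_i if α_i > 1, else 0.
α_i > 1 for i ∈ {3}; NE contributions (0, 0, 15), S = 15.
W^NE = Σw_i − S^NE + (Σα_i)·S^NE = 34 + 1.6·15 = 58.
Planner: ∂(Σu_j)/∂s_i = Σα_j − 1 = 1.6 > 0, so everyone contributes w_i; S^SO = 34, W^SO = 34 + 1.6·34 = 88.4.
Deadweight loss = 30.4.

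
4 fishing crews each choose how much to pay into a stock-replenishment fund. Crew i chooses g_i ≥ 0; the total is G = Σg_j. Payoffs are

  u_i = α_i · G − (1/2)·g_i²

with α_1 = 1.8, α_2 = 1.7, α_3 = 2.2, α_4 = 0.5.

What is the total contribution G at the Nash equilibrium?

Crew i's FOC: ∂u_i/∂g_i = α_i − g_i = 0, so g_i* = α_i.
NE contributions = (1.8, 1.7, 2.2, 0.5); G = 6.2.

6.2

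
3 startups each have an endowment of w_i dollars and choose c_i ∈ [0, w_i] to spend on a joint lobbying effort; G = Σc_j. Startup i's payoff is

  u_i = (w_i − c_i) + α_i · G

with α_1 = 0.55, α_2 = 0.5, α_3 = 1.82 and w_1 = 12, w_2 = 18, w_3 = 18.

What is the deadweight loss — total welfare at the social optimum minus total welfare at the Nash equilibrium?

∂u_i/∂c_i = α_i − 1, so startup i contributes w_i if α_i > 1, else 0.
α_i > 1 for i ∈ {3}; NE contributions (0, 0, 18), G = 18.
W^NE = Σw_i − G^NE + (Σα_i)·G^NE = 48 + 1.87·18 = 81.66.
Planner: ∂(Σu_j)/∂c_i = Σα_j − 1 = 1.87 > 0, so everyone contributes w_i; G^SO = 48, W^SO = 48 + 1.87·48 = 137.76.
Deadweight loss = 56.1.

56.1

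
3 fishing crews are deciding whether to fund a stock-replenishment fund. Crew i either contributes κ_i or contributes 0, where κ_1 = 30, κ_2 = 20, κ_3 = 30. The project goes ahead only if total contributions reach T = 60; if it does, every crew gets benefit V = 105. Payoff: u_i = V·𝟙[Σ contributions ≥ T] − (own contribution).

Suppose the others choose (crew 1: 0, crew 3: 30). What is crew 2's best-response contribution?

Others' total = 30. Even contributing 20 gives 50 < 60: no benefit either way.
Best response: 0.

0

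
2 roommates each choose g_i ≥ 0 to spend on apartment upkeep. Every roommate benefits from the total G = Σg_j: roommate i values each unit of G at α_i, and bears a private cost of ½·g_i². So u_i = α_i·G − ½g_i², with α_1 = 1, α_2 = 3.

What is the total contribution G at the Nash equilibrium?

4

Roommate i's FOC: ∂u_i/∂g_i = α_i − g_i = 0, so g_i* = α_i.
NE contributions = (1, 3); G = 4.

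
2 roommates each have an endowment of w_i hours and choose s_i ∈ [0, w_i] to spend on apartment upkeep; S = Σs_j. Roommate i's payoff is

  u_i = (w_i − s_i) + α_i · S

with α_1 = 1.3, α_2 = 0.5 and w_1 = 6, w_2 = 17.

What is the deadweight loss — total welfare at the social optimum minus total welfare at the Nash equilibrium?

∂u_i/∂s_i = α_i − 1, so roommate i contributes w_i if α_i > 1, else 0.
α_i > 1 for i ∈ {1}; NE contributions (6, 0), S = 6.
W^NE = Σw_i − S^NE + (Σα_i)·S^NE = 23 + 0.8·6 = 27.8.
Planner: ∂(Σu_j)/∂s_i = Σα_j − 1 = 0.8 > 0, so everyone contributes w_i; S^SO = 23, W^SO = 23 + 0.8·23 = 41.4.
Deadweight loss = 13.6.

13.6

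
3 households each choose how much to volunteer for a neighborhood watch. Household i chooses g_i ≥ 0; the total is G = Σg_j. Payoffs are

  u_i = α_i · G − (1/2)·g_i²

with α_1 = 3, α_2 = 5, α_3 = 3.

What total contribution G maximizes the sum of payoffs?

Planner FOC: ∂(Σu_j)/∂g_i = (Σα_j) − g_i = 0, so g_i^SO = Σα_j = 11 for every i; G^SO = 33.

33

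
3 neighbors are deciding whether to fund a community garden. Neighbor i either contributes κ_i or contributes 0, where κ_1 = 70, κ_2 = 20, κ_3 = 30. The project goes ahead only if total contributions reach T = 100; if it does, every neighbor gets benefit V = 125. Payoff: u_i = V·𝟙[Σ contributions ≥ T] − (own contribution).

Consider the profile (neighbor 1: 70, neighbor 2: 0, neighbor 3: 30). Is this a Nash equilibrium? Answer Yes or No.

Yes

Total = 100 ≥ 100: provided.
Neighbor 1 (pledges 70, payoff 55): dropping to 0 → total 30, payoff 0. No gain.
Neighbor 2 (pledges 0, payoff 125): pledging 20 → total 120, payoff 105. No gain.
Neighbor 3 (pledges 30, payoff 95): dropping to 0 → total 70, payoff 0. No gain.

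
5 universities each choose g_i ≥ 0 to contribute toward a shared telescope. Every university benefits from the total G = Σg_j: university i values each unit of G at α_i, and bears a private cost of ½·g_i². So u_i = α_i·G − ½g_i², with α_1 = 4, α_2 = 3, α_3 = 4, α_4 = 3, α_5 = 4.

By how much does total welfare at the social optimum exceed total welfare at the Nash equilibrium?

519

University i's FOC: ∂u_i/∂g_i = α_i − g_i = 0, so g_i* = α_i.
NE contributions = (4, 3, 4, 3, 4); G = 18.
W^NE = (Σα)·G − ½Σα_i² = 18² − ½·66 = 291.
Planner sets g_i = Σα_j = 18 for every i, so G^SO = 5·18 = 90.
W^SO = (Σα)·G^SO − ½·5·(Σα)² = (5/2)·18² = 810.
Deadweight loss = W^SO − W^NE = 519.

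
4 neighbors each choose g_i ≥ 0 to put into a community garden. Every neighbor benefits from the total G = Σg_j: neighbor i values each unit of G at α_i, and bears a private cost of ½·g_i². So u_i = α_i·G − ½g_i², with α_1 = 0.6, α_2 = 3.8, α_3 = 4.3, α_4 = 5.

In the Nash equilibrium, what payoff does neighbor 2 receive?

44.84

Neighbor i's FOC: ∂u_i/∂g_i = α_i − g_i = 0, so g_i* = α_i.
NE contributions = (0.6, 3.8, 4.3, 5); G = 13.7.
u_2 = α_2·G − ½·(g_2)² = 3.8·13.7 − ½·3.8² = 44.84.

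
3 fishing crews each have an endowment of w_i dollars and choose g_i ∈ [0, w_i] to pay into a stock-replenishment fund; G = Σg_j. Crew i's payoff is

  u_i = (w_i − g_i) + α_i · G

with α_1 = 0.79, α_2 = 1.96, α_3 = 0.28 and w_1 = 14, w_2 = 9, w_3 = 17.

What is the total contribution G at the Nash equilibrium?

9

∂u_i/∂g_i = α_i − 1, so crew i contributes w_i if α_i > 1, else 0.
α_i > 1 for i ∈ {2}; NE contributions (0, 9, 0), G = 9.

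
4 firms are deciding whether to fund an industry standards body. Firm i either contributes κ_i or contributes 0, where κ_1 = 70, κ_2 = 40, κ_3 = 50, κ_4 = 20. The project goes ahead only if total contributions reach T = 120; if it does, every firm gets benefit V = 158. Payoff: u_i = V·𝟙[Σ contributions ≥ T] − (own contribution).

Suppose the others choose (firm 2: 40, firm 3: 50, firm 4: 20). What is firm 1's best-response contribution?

70

Others' total = 110. Contributing 70 brings total to 180 ≥ 120: gain V − κ_1 = 88.
Best response: 70.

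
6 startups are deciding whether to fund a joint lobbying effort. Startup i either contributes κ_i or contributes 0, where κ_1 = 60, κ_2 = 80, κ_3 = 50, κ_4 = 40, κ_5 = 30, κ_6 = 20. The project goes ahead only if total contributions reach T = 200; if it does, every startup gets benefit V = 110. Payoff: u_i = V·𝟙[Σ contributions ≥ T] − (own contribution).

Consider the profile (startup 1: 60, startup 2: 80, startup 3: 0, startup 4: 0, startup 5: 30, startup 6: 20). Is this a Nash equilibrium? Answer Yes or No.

Total = 190 < 200: not provided.
Startup 1 (pledges 60, payoff -60): dropping to 0 → total 130, payoff 0. Profitable deviation.

No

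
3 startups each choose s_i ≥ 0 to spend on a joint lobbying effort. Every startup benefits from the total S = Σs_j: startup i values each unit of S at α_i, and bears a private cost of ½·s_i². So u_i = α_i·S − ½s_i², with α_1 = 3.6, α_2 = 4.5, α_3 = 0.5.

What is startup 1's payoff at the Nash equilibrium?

24.48

Startup i's FOC: ∂u_i/∂s_i = α_i − s_i = 0, so s_i* = α_i.
NE contributions = (3.6, 4.5, 0.5); S = 8.6.
u_1 = α_1·S − ½·(s_1)² = 3.6·8.6 − ½·3.6² = 24.48.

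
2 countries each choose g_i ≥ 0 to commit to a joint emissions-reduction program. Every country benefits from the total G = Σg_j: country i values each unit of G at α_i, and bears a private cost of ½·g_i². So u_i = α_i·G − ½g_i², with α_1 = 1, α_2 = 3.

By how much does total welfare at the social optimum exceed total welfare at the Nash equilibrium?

Country i's FOC: ∂u_i/∂g_i = α_i − g_i = 0, so g_i* = α_i.
NE contributions = (1, 3); G = 4.
W^NE = (Σα)·G − ½Σα_i² = 4² − ½·10 = 11.
Planner sets g_i = Σα_j = 4 for every i, so G^SO = 2·4 = 8.
W^SO = (Σα)·G^SO − ½·2·(Σα)² = (2/2)·4² = 16.
Deadweight loss = W^SO − W^NE = 5.

5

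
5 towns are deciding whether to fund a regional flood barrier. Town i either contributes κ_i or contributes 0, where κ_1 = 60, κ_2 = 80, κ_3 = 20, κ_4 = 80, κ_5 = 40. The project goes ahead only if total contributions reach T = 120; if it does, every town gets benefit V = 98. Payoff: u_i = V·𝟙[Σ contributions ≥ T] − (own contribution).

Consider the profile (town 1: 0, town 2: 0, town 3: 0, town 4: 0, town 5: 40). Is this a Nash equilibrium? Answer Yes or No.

No

Total = 40 < 120: not provided.
Town 1 (pledges 0, payoff 0): pledging 60 → total 100, payoff -60. No gain.
Town 2 (pledges 0, payoff 0): pledging 80 → total 120, payoff 18. Profitable deviation.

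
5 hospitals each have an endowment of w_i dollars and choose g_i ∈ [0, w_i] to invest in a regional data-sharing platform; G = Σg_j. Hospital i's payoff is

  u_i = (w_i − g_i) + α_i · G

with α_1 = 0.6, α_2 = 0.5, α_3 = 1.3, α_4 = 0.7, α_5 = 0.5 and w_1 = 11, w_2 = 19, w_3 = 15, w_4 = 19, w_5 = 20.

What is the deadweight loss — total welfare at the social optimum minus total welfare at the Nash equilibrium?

179.4

∂u_i/∂g_i = α_i − 1, so hospital i contributes w_i if α_i > 1, else 0.
α_i > 1 for i ∈ {3}; NE contributions (0, 0, 15, 0, 0), G = 15.
W^NE = Σw_i − G^NE + (Σα_i)·G^NE = 84 + 2.6·15 = 123.
Planner: ∂(Σu_j)/∂g_i = Σα_j − 1 = 2.6 > 0, so everyone contributes w_i; G^SO = 84, W^SO = 84 + 2.6·84 = 302.4.
Deadweight loss = 179.4.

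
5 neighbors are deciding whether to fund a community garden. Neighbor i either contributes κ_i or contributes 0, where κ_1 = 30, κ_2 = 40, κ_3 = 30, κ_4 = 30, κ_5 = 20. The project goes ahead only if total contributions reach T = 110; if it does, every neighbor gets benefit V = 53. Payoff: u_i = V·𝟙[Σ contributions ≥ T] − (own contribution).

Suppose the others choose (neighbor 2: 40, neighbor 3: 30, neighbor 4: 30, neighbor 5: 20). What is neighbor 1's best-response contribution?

Others' total = 120 ≥ 110; contributing adds cost 30 for no extra benefit.
Best response: 0.

0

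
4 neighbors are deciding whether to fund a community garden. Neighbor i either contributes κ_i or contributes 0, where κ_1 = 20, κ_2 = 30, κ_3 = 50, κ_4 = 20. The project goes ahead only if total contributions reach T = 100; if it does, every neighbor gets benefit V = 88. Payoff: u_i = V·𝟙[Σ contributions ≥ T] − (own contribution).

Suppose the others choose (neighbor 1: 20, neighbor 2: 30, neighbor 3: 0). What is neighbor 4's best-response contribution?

0

Others' total = 50. Even contributing 20 gives 70 < 100: no benefit either way.
Best response: 0.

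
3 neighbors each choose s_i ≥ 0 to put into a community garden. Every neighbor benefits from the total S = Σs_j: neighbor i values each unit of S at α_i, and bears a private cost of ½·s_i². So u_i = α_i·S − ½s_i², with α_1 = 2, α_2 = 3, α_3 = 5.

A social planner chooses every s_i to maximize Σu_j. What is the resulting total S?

Planner FOC: ∂(Σu_j)/∂s_i = (Σα_j) − s_i = 0, so s_i^SO = Σα_j = 10 for every i; S^SO = 30.

30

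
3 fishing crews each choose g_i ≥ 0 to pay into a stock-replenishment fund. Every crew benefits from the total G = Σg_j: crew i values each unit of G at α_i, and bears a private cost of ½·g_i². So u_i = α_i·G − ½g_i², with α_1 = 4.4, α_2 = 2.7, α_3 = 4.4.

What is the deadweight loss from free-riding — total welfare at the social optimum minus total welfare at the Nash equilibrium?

89.13

Crew i's FOC: ∂u_i/∂g_i = α_i − g_i = 0, so g_i* = α_i.
NE contributions = (4.4, 2.7, 4.4); G = 11.5.
W^NE = (Σα)·G − ½Σα_i² = 11.5² − ½·46.01 = 109.245.
Planner sets g_i = Σα_j = 11.5 for every i, so G^SO = 3·11.5 = 34.5.
W^SO = (Σα)·G^SO − ½·3·(Σα)² = (3/2)·11.5² = 198.375.
Deadweight loss = W^SO − W^NE = 89.13.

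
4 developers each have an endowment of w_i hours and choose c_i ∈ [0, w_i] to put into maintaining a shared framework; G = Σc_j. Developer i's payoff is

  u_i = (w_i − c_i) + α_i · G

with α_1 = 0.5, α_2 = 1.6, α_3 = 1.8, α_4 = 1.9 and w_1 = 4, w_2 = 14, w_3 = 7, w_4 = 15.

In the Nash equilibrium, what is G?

36

∂u_i/∂c_i = α_i − 1, so developer i contributes w_i if α_i > 1, else 0.
α_i > 1 for i ∈ {2, 3, 4}; NE contributions (0, 14, 7, 15), G = 36.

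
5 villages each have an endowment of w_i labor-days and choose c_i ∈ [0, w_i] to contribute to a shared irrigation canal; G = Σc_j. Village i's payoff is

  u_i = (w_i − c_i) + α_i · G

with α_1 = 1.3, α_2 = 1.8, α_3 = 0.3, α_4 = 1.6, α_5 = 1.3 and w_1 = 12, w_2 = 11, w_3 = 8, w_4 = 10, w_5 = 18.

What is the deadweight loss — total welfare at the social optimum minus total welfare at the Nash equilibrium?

∂u_i/∂c_i = α_i − 1, so village i contributes w_i if α_i > 1, else 0.
α_i > 1 for i ∈ {1, 2, 4, 5}; NE contributions (12, 11, 0, 10, 18), G = 51.
W^NE = Σw_i − G^NE + (Σα_i)·G^NE = 59 + 5.3·51 = 329.3.
Planner: ∂(Σu_j)/∂c_i = Σα_j − 1 = 5.3 > 0, so everyone contributes w_i; G^SO = 59, W^SO = 59 + 5.3·59 = 371.7.
Deadweight loss = 42.4.

42.4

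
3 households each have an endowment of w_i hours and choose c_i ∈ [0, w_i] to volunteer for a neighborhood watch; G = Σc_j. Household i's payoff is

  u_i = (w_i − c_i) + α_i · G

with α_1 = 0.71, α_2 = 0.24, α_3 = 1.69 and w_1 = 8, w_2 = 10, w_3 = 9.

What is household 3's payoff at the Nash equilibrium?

15.21

∂u_i/∂c_i = α_i − 1, so household i contributes w_i if α_i > 1, else 0.
α_i > 1 for i ∈ {3}; NE contributions (0, 0, 9), G = 9.
u_3 = (9 − 9) + 1.69·9 = 15.21.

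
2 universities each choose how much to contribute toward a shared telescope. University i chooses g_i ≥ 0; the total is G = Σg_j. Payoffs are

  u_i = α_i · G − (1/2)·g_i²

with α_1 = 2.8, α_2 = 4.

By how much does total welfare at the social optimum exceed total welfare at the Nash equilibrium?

University i's FOC: ∂u_i/∂g_i = α_i − g_i = 0, so g_i* = α_i.
NE contributions = (2.8, 4); G = 6.8.
W^NE = (Σα)·G − ½Σα_i² = 6.8² − ½·23.84 = 34.32.
Planner sets g_i = Σα_j = 6.8 for every i, so G^SO = 2·6.8 = 13.6.
W^SO = (Σα)·G^SO − ½·2·(Σα)² = (2/2)·6.8² = 46.24.
Deadweight loss = W^SO − W^NE = 11.92.

11.92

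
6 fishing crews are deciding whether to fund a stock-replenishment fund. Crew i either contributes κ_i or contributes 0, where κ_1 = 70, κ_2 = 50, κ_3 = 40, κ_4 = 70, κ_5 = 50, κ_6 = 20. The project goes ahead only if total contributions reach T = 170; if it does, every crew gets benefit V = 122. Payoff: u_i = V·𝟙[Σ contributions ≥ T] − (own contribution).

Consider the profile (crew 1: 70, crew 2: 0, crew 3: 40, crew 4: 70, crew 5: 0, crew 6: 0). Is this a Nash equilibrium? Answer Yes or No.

Total = 180 ≥ 170: provided.
Crew 1 (pledges 70, payoff 52): dropping to 0 → total 110, payoff 0. No gain.
Crew 2 (pledges 0, payoff 122): pledging 50 → total 230, payoff 72. No gain.
Crew 3 (pledges 40, payoff 82): dropping to 0 → total 140, payoff 0. No gain.
Crew 4 (pledges 70, payoff 52): dropping to 0 → total 110, payoff 0. No gain.
Crew 5 (pledges 0, payoff 122): pledging 50 → total 230, payoff 72. No gain.
Crew 6 (pledges 0, payoff 122): pledging 20 → total 200, payoff 102. No gain.

Yes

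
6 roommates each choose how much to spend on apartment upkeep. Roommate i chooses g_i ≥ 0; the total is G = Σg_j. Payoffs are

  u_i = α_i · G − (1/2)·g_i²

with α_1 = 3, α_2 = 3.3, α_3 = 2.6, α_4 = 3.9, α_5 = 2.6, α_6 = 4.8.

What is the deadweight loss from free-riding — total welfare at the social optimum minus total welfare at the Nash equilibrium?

851.91

Roommate i's FOC: ∂u_i/∂g_i = α_i − g_i = 0, so g_i* = α_i.
NE contributions = (3, 3.3, 2.6, 3.9, 2.6, 4.8); G = 20.2.
W^NE = (Σα)·G − ½Σα_i² = 20.2² − ½·71.66 = 372.21.
Planner sets g_i = Σα_j = 20.2 for every i, so G^SO = 6·20.2 = 121.2.
W^SO = (Σα)·G^SO − ½·6·(Σα)² = (6/2)·20.2² = 1224.12.
Deadweight loss = W^SO − W^NE = 851.91.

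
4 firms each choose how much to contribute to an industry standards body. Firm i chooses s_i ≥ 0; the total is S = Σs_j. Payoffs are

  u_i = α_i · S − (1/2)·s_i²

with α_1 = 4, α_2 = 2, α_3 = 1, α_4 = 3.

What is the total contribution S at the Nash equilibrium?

Firm i's FOC: ∂u_i/∂s_i = α_i − s_i = 0, so s_i* = α_i.
NE contributions = (4, 2, 1, 3); S = 10.

10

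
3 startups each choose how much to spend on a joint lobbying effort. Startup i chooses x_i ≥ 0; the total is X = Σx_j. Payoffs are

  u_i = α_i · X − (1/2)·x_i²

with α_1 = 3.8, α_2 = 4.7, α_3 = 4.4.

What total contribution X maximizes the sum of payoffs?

Planner FOC: ∂(Σu_j)/∂x_i = (Σα_j) − x_i = 0, so x_i^SO = Σα_j = 12.9 for every i; X^SO = 38.7.

38.7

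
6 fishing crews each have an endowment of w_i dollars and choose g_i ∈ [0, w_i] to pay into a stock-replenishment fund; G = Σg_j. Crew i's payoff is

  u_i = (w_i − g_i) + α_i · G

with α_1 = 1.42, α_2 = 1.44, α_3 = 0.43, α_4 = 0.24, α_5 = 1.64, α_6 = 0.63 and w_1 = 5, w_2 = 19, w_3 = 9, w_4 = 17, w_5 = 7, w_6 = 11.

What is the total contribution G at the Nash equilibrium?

31

∂u_i/∂g_i = α_i − 1, so crew i contributes w_i if α_i > 1, else 0.
α_i > 1 for i ∈ {1, 2, 5}; NE contributions (5, 19, 0, 0, 7, 0), G = 31.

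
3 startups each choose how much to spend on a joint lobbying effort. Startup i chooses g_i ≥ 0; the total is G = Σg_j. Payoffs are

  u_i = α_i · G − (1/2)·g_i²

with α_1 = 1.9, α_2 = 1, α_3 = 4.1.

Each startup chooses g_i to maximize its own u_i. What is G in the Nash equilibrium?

7

Startup i's FOC: ∂u_i/∂g_i = α_i − g_i = 0, so g_i* = α_i.
NE contributions = (1.9, 1, 4.1); G = 7.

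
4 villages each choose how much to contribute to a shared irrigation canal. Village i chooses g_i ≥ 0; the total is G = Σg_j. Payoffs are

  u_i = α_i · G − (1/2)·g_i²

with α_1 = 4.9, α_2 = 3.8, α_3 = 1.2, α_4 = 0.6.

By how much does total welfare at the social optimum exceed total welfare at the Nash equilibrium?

Village i's FOC: ∂u_i/∂g_i = α_i − g_i = 0, so g_i* = α_i.
NE contributions = (4.9, 3.8, 1.2, 0.6); G = 10.5.
W^NE = (Σα)·G − ½Σα_i² = 10.5² − ½·40.25 = 90.125.
Planner sets g_i = Σα_j = 10.5 for every i, so G^SO = 4·10.5 = 42.
W^SO = (Σα)·G^SO − ½·4·(Σα)² = (4/2)·10.5² = 220.5.
Deadweight loss = W^SO − W^NE = 130.375.

130.375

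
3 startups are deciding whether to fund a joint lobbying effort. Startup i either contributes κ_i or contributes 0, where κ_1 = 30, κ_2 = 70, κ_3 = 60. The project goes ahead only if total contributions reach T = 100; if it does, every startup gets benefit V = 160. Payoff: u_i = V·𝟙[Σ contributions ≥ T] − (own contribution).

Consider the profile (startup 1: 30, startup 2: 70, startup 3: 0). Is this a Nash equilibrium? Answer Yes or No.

Total = 100 ≥ 100: provided.
Startup 1 (pledges 30, payoff 130): dropping to 0 → total 70, payoff 0. No gain.
Startup 2 (pledges 70, payoff 90): dropping to 0 → total 30, payoff 0. No gain.
Startup 3 (pledges 0, payoff 160): pledging 60 → total 160, payoff 100. No gain.

Yes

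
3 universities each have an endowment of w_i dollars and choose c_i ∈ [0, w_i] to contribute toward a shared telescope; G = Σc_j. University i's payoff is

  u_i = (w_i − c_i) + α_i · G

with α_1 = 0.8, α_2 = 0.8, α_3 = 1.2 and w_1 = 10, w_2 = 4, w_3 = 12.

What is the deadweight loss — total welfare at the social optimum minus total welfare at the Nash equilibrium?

∂u_i/∂c_i = α_i − 1, so university i contributes w_i if α_i > 1, else 0.
α_i > 1 for i ∈ {3}; NE contributions (0, 0, 12), G = 12.
W^NE = Σw_i − G^NE + (Σα_i)·G^NE = 26 + 1.8·12 = 47.6.
Planner: ∂(Σu_j)/∂c_i = Σα_j − 1 = 1.8 > 0, so everyone contributes w_i; G^SO = 26, W^SO = 26 + 1.8·26 = 72.8.
Deadweight loss = 25.2.

25.2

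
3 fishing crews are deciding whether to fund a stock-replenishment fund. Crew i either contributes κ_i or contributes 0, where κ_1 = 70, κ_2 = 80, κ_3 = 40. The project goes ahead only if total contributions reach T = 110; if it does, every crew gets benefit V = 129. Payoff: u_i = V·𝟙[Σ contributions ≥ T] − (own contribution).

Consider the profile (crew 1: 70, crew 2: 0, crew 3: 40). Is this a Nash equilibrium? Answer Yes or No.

Yes

Total = 110 ≥ 110: provided.
Crew 1 (pledges 70, payoff 59): dropping to 0 → total 40, payoff 0. No gain.
Crew 2 (pledges 0, payoff 129): pledging 80 → total 190, payoff 49. No gain.
Crew 3 (pledges 40, payoff 89): dropping to 0 → total 70, payoff 0. No gain.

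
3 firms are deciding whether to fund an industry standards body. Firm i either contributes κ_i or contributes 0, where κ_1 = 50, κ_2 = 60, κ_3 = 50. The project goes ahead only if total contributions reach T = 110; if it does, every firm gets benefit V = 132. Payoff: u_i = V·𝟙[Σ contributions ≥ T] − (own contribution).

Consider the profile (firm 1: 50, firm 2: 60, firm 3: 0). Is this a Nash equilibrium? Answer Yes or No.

Yes

Total = 110 ≥ 110: provided.
Firm 1 (pledges 50, payoff 82): dropping to 0 → total 60, payoff 0. No gain.
Firm 2 (pledges 60, payoff 72): dropping to 0 → total 50, payoff 0. No gain.
Firm 3 (pledges 0, payoff 132): pledging 50 → total 160, payoff 82. No gain.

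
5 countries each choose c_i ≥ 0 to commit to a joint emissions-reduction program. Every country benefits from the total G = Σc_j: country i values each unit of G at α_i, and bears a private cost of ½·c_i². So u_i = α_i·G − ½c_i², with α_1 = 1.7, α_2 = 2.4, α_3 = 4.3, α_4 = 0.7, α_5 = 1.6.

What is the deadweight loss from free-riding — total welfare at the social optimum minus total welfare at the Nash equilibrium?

186.83

Country i's FOC: ∂u_i/∂c_i = α_i − c_i = 0, so c_i* = α_i.
NE contributions = (1.7, 2.4, 4.3, 0.7, 1.6); G = 10.7.
W^NE = (Σα)·G − ½Σα_i² = 10.7² − ½·30.19 = 99.395.
Planner sets c_i = Σα_j = 10.7 for every i, so G^SO = 5·10.7 = 53.5.
W^SO = (Σα)·G^SO − ½·5·(Σα)² = (5/2)·10.7² = 286.225.
Deadweight loss = W^SO − W^NE = 186.83.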